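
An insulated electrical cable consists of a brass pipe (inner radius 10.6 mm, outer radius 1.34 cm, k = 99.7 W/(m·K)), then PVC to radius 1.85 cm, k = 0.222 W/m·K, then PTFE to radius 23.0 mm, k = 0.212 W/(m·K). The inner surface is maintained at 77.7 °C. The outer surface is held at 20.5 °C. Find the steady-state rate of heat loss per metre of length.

Q' = 145 W/m

Series thermal resistances, inner to outer:
  R'_brass = ln(0.0134/0.0106)/(2πk) = 0.2344/(2π·99.7) = 3.742×10^-4 m·K/W
  R'_PVC = ln(0.0185/0.0134)/(2πk) = 0.3225/(2π·0.222) = 0.2312 m·K/W
  R'_PTFE = ln(0.0230/0.0185)/(2πk) = 0.2177/(2π·0.212) = 0.1635 m·K/W
ΣR = 3.742×10^-4 + 0.2312 + 0.1635 = 0.3951 m·K/W
Q' = ΔT/ΣR = (77.7 °C − 20.5 °C)/0.3951 = 145 W/m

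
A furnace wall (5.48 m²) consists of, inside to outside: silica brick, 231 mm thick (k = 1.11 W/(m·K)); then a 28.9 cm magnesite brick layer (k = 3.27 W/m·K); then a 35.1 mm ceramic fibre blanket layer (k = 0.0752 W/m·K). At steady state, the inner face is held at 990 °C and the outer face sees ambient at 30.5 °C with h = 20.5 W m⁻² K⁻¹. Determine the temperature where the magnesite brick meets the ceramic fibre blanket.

T = 640 °C

Series thermal resistances, inner to outer:
  R_silica brick = L/(kA) = 0.231/(1.11·5.48) = 0.03798 K/W
  R_magnesite brick = L/(kA) = 0.289/(3.27·5.48) = 0.01613 K/W
  R_ceramic fibre blanket = L/(kA) = 0.0351/(0.0752·5.48) = 0.08517 K/W
  R_conv,out = 1/(hA) = 1/(20.5·5.48) = 0.008902 K/W
ΣR = 0.03798 + 0.01613 + 0.08517 + 0.008902 = 0.1482 K/W
Q = ΔT/ΣR = (990 °C − 30.5 °C)/0.1482 = 6474 W
From the inner boundary to the magnesite brick/ceramic fibre blanket interface, ΣR_partial = 0.05411 K/W.
T_interface = T_in − Q·ΣR_partial = 990 °C − (6474)(0.05411) = 640 °C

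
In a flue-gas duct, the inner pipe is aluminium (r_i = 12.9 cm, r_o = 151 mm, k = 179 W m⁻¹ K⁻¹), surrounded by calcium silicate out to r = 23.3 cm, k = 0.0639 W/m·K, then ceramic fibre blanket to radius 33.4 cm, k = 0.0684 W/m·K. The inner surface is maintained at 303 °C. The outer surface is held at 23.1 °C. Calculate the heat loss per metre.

Q' = 146 W/m

Resistance network (inner→outer):
  R'_aluminium = ln(0.151/0.129)/(2πk) = 0.1575/(2π·179) = 1.400×10^-4 m·K/W
  R'_calcium silicate = ln(0.233/0.151)/(2πk) = 0.4338/(2π·0.0639) = 1.080 m·K/W
  R'_ceramic fibre blanket = ln(0.334/0.233)/(2πk) = 0.3601/(2π·0.0684) = 0.8379 m·K/W
ΣR = 1.400×10^-4 + 1.080 + 0.8379 = 1.918 m·K/W
Q' = ΔT/ΣR = (303 °C − 23.1 °C)/1.918 = 146 W/m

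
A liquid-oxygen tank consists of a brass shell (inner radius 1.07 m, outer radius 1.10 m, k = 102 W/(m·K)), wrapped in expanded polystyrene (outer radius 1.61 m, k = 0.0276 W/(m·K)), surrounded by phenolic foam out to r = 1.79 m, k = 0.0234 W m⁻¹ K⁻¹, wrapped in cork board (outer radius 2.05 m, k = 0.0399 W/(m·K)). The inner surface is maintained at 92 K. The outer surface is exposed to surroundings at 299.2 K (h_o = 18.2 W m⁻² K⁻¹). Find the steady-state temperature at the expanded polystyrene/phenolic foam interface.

Treat each layer as a resistance in series:
  R_brass = (1/1.07 − 1/1.10)/(4πk) = 0.02549/(4π·102) = 1.989×10^-5 K/W
  R_expanded polystyrene = (1/1.10 − 1/1.61)/(4πk) = 0.2880/(4π·0.0276) = 0.8303 K/W
  R_phenolic foam = (1/1.61 − 1/1.79)/(4πk) = 0.06246/(4π·0.0234) = 0.2124 K/W
  R_cork board = (1/1.79 − 1/2.05)/(4πk) = 0.07085/(4π·0.0399) = 0.1413 K/W
  R_conv,out = 1/(4πr²h) = 1/(4π·2.05²·18.2) = 0.001040 K/W
ΣR = 1.989×10^-5 + 0.8303 + 0.2124 + 0.1413 + 0.001040 = 1.185 K/W
Q = ΔT/ΣR = (92 K − 299.2 K)/1.185 = -174.9 W
From the inner boundary to the expanded polystyrene/phenolic foam interface, ΣR_partial = 0.8303 K/W.
T_interface = T_in − Q·ΣR_partial = 92 K − (-174.9)(0.8303) = 237.2 K

T = 237.2 K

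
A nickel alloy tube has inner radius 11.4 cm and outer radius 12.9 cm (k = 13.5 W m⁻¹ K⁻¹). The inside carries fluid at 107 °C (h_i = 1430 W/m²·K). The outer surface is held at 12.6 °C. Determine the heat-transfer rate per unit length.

Q' = 38.8 kW/m

Resistance network (inner→outer):
  R'_conv,in = 1/(2πr h) = 1/(2π·0.114·1430) = 9.763×10^-4 m·K/W
  R'_nickel alloy = ln(0.129/0.114)/(2πk) = 0.1236/(2π·13.5) = 0.001457 m·K/W
ΣR = 9.763×10^-4 + 0.001457 = 0.002433 m·K/W
Q' = ΔT/ΣR = (107 °C − 12.6 °C)/0.002433 = 38800 W/m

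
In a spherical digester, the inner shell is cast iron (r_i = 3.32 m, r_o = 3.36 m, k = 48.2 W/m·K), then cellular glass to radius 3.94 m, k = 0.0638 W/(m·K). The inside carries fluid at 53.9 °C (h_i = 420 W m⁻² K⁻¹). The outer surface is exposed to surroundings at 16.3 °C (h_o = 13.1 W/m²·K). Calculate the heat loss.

Q = 683 W

Treat each layer as a resistance in series:
  R_conv,in = 1/(4πr²h) = 1/(4π·3.32²·420) = 1.719×10^-5 K/W
  R_cast iron = (1/3.32 − 1/3.36)/(4πk) = 0.003586/(4π·48.2) = 5.920×10^-6 K/W
  R_cellular glass = (1/3.36 − 1/3.94)/(4πk) = 0.04381/(4π·0.0638) = 0.05465 K/W
  R_conv,out = 1/(4πr²h) = 1/(4π·3.94²·13.1) = 3.913×10^-4 K/W
ΣR = 1.719×10^-5 + 5.920×10^-6 + 0.05465 + 3.913×10^-4 = 0.05506 K/W
Q = ΔT/ΣR = (53.9 °C − 16.3 °C)/0.05506 = 683 W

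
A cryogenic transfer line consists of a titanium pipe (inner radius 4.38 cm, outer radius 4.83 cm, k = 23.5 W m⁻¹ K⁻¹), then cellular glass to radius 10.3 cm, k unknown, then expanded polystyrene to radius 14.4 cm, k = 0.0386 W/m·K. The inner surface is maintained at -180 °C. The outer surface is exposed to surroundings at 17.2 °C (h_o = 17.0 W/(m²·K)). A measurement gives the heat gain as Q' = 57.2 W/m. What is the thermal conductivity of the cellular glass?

ΣR = ΔT/Q' = |-180 − 17.2|/57.2 = 3.448 m·K/W
Known resistances:
  R'_titanium = ln(0.0483/0.0438)/(2πk) = 0.09780/(2π·23.5) = 6.623×10^-4 m·K/W
  R'_expanded polystyrene = ln(0.144/0.103)/(2πk) = 0.3351/(2π·0.0386) = 1.382 m·K/W
  R'_conv,out = 1/(2πr h) = 1/(2π·0.144·17.0) = 0.06501 m·K/W
R_cellular glass = ΣR − ΣR_known = 3.448 − 1.448 = 2.000 m·K/W
ln(r₂/r₁)/(2πk) = 2.000 ⇒ k = 0.7573/(2π·2.000) = 0.0603 W/m·K

k = 0.0603 W/m·K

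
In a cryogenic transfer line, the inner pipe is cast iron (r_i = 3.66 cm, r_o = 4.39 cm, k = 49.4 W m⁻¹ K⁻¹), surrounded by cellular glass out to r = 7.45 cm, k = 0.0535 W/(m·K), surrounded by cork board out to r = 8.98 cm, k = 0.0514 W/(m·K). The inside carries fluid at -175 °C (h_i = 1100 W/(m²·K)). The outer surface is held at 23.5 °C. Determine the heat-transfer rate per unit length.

Q' = 92.1 W/m

Series thermal resistances, inner to outer:
  R'_conv,in = 1/(2πr h) = 1/(2π·0.0366·1100) = 0.003953 m·K/W
  R'_cast iron = ln(0.0439/0.0366)/(2πk) = 0.1819/(2π·49.4) = 5.859×10^-4 m·K/W
  R'_cellular glass = ln(0.0745/0.0439)/(2πk) = 0.5289/(2π·0.0535) = 1.573 m·K/W
  R'_cork board = ln(0.0898/0.0745)/(2πk) = 0.1868/(2π·0.0514) = 0.5784 m·K/W
ΣR = 0.003953 + 5.859×10^-4 + 1.573 + 0.5784 = 2.156 m·K/W
Q' = ΔT/ΣR = (-175 °C − 23.5 °C)/2.156 = -92.1 W/m
(Negative Q' ⇒ heat flows inward; heat gain = 92.1 W/m.)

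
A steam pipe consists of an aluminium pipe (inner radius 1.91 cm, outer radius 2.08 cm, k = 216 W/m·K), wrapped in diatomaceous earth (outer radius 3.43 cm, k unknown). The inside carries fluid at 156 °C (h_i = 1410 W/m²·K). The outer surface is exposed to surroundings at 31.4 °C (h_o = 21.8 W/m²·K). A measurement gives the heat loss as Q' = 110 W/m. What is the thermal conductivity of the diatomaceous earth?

ΣR = ΔT/Q' = |156 − 31.4|/110 = 1.133 m·K/W
Known resistances:
  R'_conv,in = 1/(2πr h) = 1/(2π·0.0191·1410) = 0.005910 m·K/W
  R'_aluminium = ln(0.0208/0.0191)/(2πk) = 0.08526/(2π·216) = 6.283×10^-5 m·K/W
  R'_conv,out = 1/(2πr h) = 1/(2π·0.0343·21.8) = 0.2128 m·K/W
R_diatomaceous earth = ΣR − ΣR_known = 1.133 − 0.2188 = 0.9142 m·K/W
ln(r₂/r₁)/(2πk) = 0.9142 ⇒ k = 0.5002/(2π·0.9142) = 0.0871 W/m·K

k = 0.0871 W/m·K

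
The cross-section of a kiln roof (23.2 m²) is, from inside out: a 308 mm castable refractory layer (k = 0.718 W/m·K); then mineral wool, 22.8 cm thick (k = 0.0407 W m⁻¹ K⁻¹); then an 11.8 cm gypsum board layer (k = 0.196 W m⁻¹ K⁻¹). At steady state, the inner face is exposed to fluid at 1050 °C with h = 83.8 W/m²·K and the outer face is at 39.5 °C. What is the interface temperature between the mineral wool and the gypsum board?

Resistance network (inner→outer):
  R_conv,in = 1/(hA) = 1/(83.8·23.2) = 5.144×10^-4 K/W
  R_castable refractory = L/(kA) = 0.308/(0.718·23.2) = 0.01849 K/W
  R_mineral wool = L/(kA) = 0.228/(0.0407·23.2) = 0.2415 K/W
  R_gypsum board = L/(kA) = 0.118/(0.196·23.2) = 0.02595 K/W
ΣR = 5.144×10^-4 + 0.01849 + 0.2415 + 0.02595 = 0.2865 K/W
Q = ΔT/ΣR = (1050 °C − 39.5 °C)/0.2865 = 3527 W
From the inner boundary to the mineral wool/gypsum board interface, ΣR_partial = 0.2605 K/W.
T_interface = T_in − Q·ΣR_partial = 1050 °C − (3527)(0.2605) = 131 °C

T = 131 °C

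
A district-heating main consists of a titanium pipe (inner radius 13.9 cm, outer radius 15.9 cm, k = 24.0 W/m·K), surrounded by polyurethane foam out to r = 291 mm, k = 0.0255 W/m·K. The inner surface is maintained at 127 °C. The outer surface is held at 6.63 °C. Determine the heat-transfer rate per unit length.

Treat each layer as a resistance in series:
  R'_titanium = ln(0.159/0.139)/(2πk) = 0.1344/(2π·24.0) = 8.915×10^-4 m·K/W
  R'_polyurethane foam = ln(0.291/0.159)/(2πk) = 0.6044/(2π·0.0255) = 3.772 m·K/W
ΣR = 8.915×10^-4 + 3.772 = 3.773 m·K/W
Q' = ΔT/ΣR = (127 °C − 6.63 °C)/3.773 = 31.9 W/m

Q' = 31.9 W/m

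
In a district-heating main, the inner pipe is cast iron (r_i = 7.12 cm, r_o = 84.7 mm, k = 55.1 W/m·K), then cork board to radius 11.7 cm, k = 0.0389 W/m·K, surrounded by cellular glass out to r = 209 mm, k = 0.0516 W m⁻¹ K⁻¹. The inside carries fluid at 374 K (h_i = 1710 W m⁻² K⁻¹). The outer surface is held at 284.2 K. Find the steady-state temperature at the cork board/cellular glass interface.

T = 335.8 K

Series thermal resistances, inner to outer:
  R'_conv,in = 1/(2πr h) = 1/(2π·0.0712·1710) = 0.001307 m·K/W
  R'_cast iron = ln(0.0847/0.0712)/(2πk) = 0.1736/(2π·55.1) = 5.015×10^-4 m·K/W
  R'_cork board = ln(0.117/0.0847)/(2πk) = 0.3231/(2π·0.0389) = 1.322 m·K/W
  R'_cellular glass = ln(0.209/0.117)/(2πk) = 0.5802/(2π·0.0516) = 1.789 m·K/W
ΣR = 0.001307 + 5.015×10^-4 + 1.322 + 1.789 = 3.113 m·K/W
Q' = ΔT/ΣR = (374 K − 284.2 K)/3.113 = 28.85 W/m
From the inner boundary to the cork board/cellular glass interface, ΣR_partial = 1.324 m·K/W.
T_interface = T_in − Q'·ΣR_partial = 374 K − (28.85)(1.324) = 335.8 K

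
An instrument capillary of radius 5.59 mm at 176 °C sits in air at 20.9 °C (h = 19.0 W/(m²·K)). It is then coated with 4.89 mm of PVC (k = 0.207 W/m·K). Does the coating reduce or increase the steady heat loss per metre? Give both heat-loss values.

Critical radius for a cylinder: r_cr = k/h = 0.0109 m = 1.09 cm.
Outer radius after coating: r₂ = 0.00559 + 0.00489 = 0.01048 m.
Since r₁ < r_cr and r₂ ≤ r_cr, the coating moves toward the maximum at r_cr — heat loss rises.
Bare: R = 1/(2πr₁h) = 1.498 m·K/W; Q = 155.1/1.498 = 104 W/m.
Coated: R = R_cond + R_conv = 1.283 m·K/W; Q = 155.1/1.283 = 121 W/m.

increases: 104 → 121 W/m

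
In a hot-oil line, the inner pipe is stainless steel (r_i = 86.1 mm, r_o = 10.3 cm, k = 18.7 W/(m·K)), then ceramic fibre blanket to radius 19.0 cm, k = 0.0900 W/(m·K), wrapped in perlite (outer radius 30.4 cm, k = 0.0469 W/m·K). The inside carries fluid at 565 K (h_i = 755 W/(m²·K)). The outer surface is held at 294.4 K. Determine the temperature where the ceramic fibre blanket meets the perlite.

T = 455 K

Treat each layer as a resistance in series:
  R'_conv,in = 1/(2πr h) = 1/(2π·0.0861·755) = 0.002448 m·K/W
  R'_stainless steel = ln(0.103/0.0861)/(2πk) = 0.1792/(2π·18.7) = 0.001525 m·K/W
  R'_ceramic fibre blanket = ln(0.190/0.103)/(2πk) = 0.6123/(2π·0.0900) = 1.083 m·K/W
  R'_perlite = ln(0.304/0.190)/(2πk) = 0.4700/(2π·0.0469) = 1.595 m·K/W
ΣR = 0.002448 + 0.001525 + 1.083 + 1.595 = 2.682 m·K/W
Q' = ΔT/ΣR = (565 K − 294.4 K)/2.682 = 100.9 W/m
From the inner boundary to the ceramic fibre blanket/perlite interface, ΣR_partial = 1.087 m·K/W.
T_interface = T_in − Q'·ΣR_partial = 565 K − (100.9)(1.087) = 455 K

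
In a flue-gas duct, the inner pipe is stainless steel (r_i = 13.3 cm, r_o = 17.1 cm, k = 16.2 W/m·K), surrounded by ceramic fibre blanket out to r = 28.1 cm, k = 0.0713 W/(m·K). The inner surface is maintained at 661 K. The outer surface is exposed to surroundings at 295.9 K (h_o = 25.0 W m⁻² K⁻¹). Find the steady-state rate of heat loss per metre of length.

Q' = 322 W/m

Resistance network (inner→outer):
  R'_stainless steel = ln(0.171/0.133)/(2πk) = 0.2513/(2π·16.2) = 0.002469 m·K/W
  R'_ceramic fibre blanket = ln(0.281/0.171)/(2πk) = 0.4967/(2π·0.0713) = 1.109 m·K/W
  R'_conv,out = 1/(2πr h) = 1/(2π·0.281·25.0) = 0.02266 m·K/W
ΣR = 0.002469 + 1.109 + 0.02266 = 1.134 m·K/W
Q' = ΔT/ΣR = (661 K − 295.9 K)/1.134 = 322 W/m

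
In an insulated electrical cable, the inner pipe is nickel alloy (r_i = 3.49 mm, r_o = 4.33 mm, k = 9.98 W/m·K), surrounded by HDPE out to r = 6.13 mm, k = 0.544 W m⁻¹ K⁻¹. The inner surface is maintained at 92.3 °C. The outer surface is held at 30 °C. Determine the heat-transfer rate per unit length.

Treat each layer as a resistance in series:
  R'_nickel alloy = ln(0.00433/0.00349)/(2πk) = 0.2157/(2π·9.98) = 0.003439 m·K/W
  R'_HDPE = ln(0.00613/0.00433)/(2πk) = 0.3476/(2π·0.544) = 0.1017 m·K/W
ΣR = 0.003439 + 0.1017 = 0.1051 m·K/W
Q' = ΔT/ΣR = (92.3 °C − 30 °C)/0.1051 = 593 W/m

Q' = 593 W/m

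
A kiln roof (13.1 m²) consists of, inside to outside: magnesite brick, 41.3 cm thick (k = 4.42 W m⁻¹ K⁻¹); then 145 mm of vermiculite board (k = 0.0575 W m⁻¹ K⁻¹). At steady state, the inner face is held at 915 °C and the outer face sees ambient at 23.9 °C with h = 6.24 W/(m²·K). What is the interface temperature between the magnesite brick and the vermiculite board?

Treat each layer as a resistance in series:
  R_magnesite brick = L/(kA) = 0.413/(4.42·13.1) = 0.007133 K/W
  R_vermiculite board = L/(kA) = 0.145/(0.0575·13.1) = 0.1925 K/W
  R_conv,out = 1/(hA) = 1/(6.24·13.1) = 0.01223 K/W
ΣR = 0.007133 + 0.1925 + 0.01223 = 0.2119 K/W
Q = ΔT/ΣR = (915 °C − 23.9 °C)/0.2119 = 4205 W
From the inner boundary to the magnesite brick/vermiculite board interface, ΣR_partial = 0.007133 K/W.
T_interface = T_in − Q·ΣR_partial = 915 °C − (4205)(0.007133) = 885 °C

T = 885 °C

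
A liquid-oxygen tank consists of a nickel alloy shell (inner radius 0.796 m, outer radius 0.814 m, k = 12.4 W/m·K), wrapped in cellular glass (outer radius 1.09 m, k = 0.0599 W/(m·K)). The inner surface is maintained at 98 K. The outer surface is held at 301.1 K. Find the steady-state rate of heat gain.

Treat each layer as a resistance in series:
  R_nickel alloy = (1/0.796 − 1/0.814)/(4πk) = 0.02778/(4π·12.4) = 1.783×10^-4 K/W
  R_cellular glass = (1/0.814 − 1/1.09)/(4πk) = 0.3111/(4π·0.0599) = 0.4133 K/W
ΣR = 1.783×10^-4 + 0.4133 = 0.4135 K/W
Q = ΔT/ΣR = (98 K − 301.1 K)/0.4135 = -491 W
(Negative Q ⇒ heat flows inward; heat gain = 491 W.)

Q = 491 W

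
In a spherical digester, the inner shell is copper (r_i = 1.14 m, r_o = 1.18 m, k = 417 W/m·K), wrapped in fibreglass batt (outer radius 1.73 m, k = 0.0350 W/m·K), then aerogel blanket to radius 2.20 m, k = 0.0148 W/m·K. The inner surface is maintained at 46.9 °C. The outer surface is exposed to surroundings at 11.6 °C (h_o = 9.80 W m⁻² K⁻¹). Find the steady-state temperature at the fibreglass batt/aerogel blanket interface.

T = 30.0 °C

Treat each layer as a resistance in series:
  R_copper = (1/1.14 − 1/1.18)/(4πk) = 0.02974/(4π·417) = 5.674×10^-6 K/W
  R_fibreglass batt = (1/1.18 − 1/1.73)/(4πk) = 0.2694/(4π·0.0350) = 0.6126 K/W
  R_aerogel blanket = (1/1.73 − 1/2.20)/(4πk) = 0.1235/(4π·0.0148) = 0.6640 K/W
  R_conv,out = 1/(4πr²h) = 1/(4π·2.20²·9.80) = 0.001678 K/W
ΣR = 5.674×10^-6 + 0.6126 + 0.6640 + 0.001678 = 1.278 K/W
Q = ΔT/ΣR = (46.9 °C − 11.6 °C)/1.278 = 27.62 W
From the inner boundary to the fibreglass batt/aerogel blanket interface, ΣR_partial = 0.6126 K/W.
T_interface = T_in − Q·ΣR_partial = 46.9 °C − (27.62)(0.6126) = 30.0 °C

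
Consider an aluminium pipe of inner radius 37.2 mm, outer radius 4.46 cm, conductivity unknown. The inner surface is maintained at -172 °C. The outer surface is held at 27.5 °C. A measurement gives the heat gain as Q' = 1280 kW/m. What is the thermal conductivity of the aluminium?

ΣR = ΔT/Q' = |-172 − 27.5|/1.28×10^6 = 1.559×10^-4 m·K/W
ln(r₂/r₁)/(2πk) = 1.559×10^-4 ⇒ k = 0.1814/(2π·1.559×10^-4) = 185 W/m·K

k = 185 W/m·K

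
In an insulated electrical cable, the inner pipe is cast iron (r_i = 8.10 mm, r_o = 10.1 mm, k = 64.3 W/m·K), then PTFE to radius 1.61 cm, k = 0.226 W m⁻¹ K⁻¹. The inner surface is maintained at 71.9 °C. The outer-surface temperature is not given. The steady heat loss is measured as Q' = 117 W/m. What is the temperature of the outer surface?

T_out = 33.4 °C

Sum the resistances:
  R'_cast iron = ln(0.0101/0.00810)/(2πk) = 0.2207/(2π·64.3) = 5.462×10^-4 m·K/W
  R'_PTFE = ln(0.0161/0.0101)/(2πk) = 0.4663/(2π·0.226) = 0.3284 m·K/W
ΣR = 0.3289 m·K/W
ΔT = Q'·ΣR = 117 × 0.3289 = 38.48 K
Heat flows outward, so T_out = T_in − ΔT = 71.9 − 38.48 = 33.4 °C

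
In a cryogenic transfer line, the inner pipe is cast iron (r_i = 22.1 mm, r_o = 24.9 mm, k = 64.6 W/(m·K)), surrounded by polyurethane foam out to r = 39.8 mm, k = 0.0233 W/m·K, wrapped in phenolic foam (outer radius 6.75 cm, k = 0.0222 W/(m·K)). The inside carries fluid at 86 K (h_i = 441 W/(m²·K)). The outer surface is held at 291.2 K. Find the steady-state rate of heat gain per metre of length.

Treat each layer as a resistance in series:
  R'_conv,in = 1/(2πr h) = 1/(2π·0.0221·441) = 0.01633 m·K/W
  R'_cast iron = ln(0.0249/0.0221)/(2πk) = 0.1193/(2π·64.6) = 2.939×10^-4 m·K/W
  R'_polyurethane foam = ln(0.0398/0.0249)/(2πk) = 0.4690/(2π·0.0233) = 3.204 m·K/W
  R'_phenolic foam = ln(0.0675/0.0398)/(2πk) = 0.5283/(2π·0.0222) = 3.787 m·K/W
ΣR = 0.01633 + 2.939×10^-4 + 3.204 + 3.787 = 7.008 m·K/W
Q' = ΔT/ΣR = (86 K − 291.2 K)/7.008 = -29.3 W/m
(Negative Q' ⇒ heat flows inward; heat gain = 29.3 W/m.)

Q' = 29.3 W/m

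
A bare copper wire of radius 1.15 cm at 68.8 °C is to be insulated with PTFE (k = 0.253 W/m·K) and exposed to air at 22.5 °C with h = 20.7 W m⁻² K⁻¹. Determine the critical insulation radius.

For a cylinder, r_cr = k_ins/h = 0.253/20.7 = 0.0122 m = 1.22 cm

r_cr = 1.22 cm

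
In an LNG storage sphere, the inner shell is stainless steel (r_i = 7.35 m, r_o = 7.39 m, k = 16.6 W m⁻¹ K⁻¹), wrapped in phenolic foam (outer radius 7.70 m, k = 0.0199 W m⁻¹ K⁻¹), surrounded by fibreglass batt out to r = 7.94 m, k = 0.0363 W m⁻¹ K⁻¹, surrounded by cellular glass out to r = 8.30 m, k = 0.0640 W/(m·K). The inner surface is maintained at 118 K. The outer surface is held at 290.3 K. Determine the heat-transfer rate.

Resistance network (inner→outer):
  R_stainless steel = (1/7.35 − 1/7.39)/(4πk) = 7.364×10^-4/(4π·16.6) = 3.530×10^-6 K/W
  R_phenolic foam = (1/7.39 − 1/7.70)/(4πk) = 0.005448/(4π·0.0199) = 0.02179 K/W
  R_fibreglass batt = (1/7.70 − 1/7.94)/(4πk) = 0.003926/(4π·0.0363) = 0.008606 K/W
  R_cellular glass = (1/7.94 − 1/8.30)/(4πk) = 0.005463/(4π·0.0640) = 0.006792 K/W
ΣR = 3.530×10^-6 + 0.02179 + 0.008606 + 0.006792 = 0.03719 K/W
Q = ΔT/ΣR = (118 K − 290.3 K)/0.03719 = -4630 W
(Negative Q ⇒ heat flows inward; heat gain = 4630 W.)

Q = 4.63 kW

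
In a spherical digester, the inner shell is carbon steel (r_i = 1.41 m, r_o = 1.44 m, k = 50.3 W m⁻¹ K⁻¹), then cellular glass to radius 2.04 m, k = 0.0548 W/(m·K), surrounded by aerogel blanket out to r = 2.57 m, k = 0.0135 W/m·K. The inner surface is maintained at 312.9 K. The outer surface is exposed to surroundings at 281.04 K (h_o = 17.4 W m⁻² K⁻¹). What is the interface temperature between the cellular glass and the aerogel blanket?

Treat each layer as a resistance in series:
  R_carbon steel = (1/1.41 − 1/1.44)/(4πk) = 0.01478/(4π·50.3) = 2.338×10^-5 K/W
  R_cellular glass = (1/1.44 − 1/2.04)/(4πk) = 0.2042/(4π·0.0548) = 0.2966 K/W
  R_aerogel blanket = (1/2.04 − 1/2.57)/(4πk) = 0.1011/(4π·0.0135) = 0.5959 K/W
  R_conv,out = 1/(4πr²h) = 1/(4π·2.57²·17.4) = 6.924×10^-4 K/W
ΣR = 2.338×10^-5 + 0.2966 + 0.5959 + 6.924×10^-4 = 0.8932 K/W
Q = ΔT/ΣR = (312.9 K − 281.04 K)/0.8932 = 35.67 W
From the inner boundary to the cellular glass/aerogel blanket interface, ΣR_partial = 0.2966 K/W.
T_interface = T_in − Q·ΣR_partial = 312.9 K − (35.67)(0.2966) = 302.3 K

T = 302.3 K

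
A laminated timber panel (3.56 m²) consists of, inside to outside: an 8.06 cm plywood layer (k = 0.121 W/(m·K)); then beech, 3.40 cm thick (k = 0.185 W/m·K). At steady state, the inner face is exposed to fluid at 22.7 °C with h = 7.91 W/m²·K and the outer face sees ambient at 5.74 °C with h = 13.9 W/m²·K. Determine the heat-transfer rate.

Q = 57.6 W

Treat each layer as a resistance in series:
  R_conv,in = 1/(hA) = 1/(7.91·3.56) = 0.03551 K/W
  R_plywood = L/(kA) = 0.0806/(0.121·3.56) = 0.1871 K/W
  R_beech = L/(kA) = 0.0340/(0.185·3.56) = 0.05162 K/W
  R_conv,out = 1/(hA) = 1/(13.9·3.56) = 0.02021 K/W
ΣR = 0.03551 + 0.1871 + 0.05162 + 0.02021 = 0.2944 K/W
Q = ΔT/ΣR = (22.7 °C − 5.74 °C)/0.2944 = 57.6 W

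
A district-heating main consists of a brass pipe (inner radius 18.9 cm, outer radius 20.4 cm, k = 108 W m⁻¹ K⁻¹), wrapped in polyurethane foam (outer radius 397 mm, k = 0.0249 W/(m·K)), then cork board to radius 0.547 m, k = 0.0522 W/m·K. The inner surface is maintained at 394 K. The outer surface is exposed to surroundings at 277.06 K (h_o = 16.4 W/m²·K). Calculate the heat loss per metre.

Resistance network (inner→outer):
  R'_brass = ln(0.204/0.189)/(2πk) = 0.07637/(2π·108) = 1.125×10^-4 m·K/W
  R'_polyurethane foam = ln(0.397/0.204)/(2πk) = 0.6658/(2π·0.0249) = 4.256 m·K/W
  R'_cork board = ln(0.547/0.397)/(2πk) = 0.3205/(2π·0.0522) = 0.9772 m·K/W
  R'_conv,out = 1/(2πr h) = 1/(2π·0.547·16.4) = 0.01774 m·K/W
ΣR = 1.125×10^-4 + 4.256 + 0.9772 + 0.01774 = 5.251 m·K/W
Q' = ΔT/ΣR = (394 K − 277.06 K)/5.251 = 22.3 W/m

Q' = 22.3 W/m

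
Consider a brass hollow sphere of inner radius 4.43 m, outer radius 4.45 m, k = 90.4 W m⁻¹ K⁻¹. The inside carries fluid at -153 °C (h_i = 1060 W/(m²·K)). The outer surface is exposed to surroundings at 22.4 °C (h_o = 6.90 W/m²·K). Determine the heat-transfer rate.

Series thermal resistances, inner to outer:
  R_conv,in = 1/(4πr²h) = 1/(4π·4.43²·1060) = 3.825×10^-6 K/W
  R_brass = (1/4.43 − 1/4.45)/(4πk) = 0.001015/(4π·90.4) = 8.931×10^-7 K/W
  R_conv,out = 1/(4πr²h) = 1/(4π·4.45²·6.90) = 5.824×10^-4 K/W
ΣR = 3.825×10^-6 + 8.931×10^-7 + 5.824×10^-4 = 5.871×10^-4 K/W
Q = ΔT/ΣR = (-153 °C − 22.4 °C)/5.871×10^-4 = -2.99×10^5 W
(Negative Q ⇒ heat flows inward; heat gain = 2.99×10^5 W.)

Q = 299 kW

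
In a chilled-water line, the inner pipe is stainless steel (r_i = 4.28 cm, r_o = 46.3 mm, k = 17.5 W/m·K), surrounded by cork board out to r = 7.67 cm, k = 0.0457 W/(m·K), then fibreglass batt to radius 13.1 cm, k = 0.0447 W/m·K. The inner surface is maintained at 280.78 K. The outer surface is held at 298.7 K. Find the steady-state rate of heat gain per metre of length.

Resistance network (inner→outer):
  R'_stainless steel = ln(0.0463/0.0428)/(2πk) = 0.07860/(2π·17.5) = 7.149×10^-4 m·K/W
  R'_cork board = ln(0.0767/0.0463)/(2πk) = 0.5048/(2π·0.0457) = 1.758 m·K/W
  R'_fibreglass batt = ln(0.131/0.0767)/(2πk) = 0.5353/(2π·0.0447) = 1.906 m·K/W
ΣR = 7.149×10^-4 + 1.758 + 1.906 = 3.665 m·K/W
Q' = ΔT/ΣR = (280.78 K − 298.7 K)/3.665 = -4.89 W/m
(Negative Q' ⇒ heat flows inward; heat gain = 4.89 W/m.)

Q' = 4.89 W/m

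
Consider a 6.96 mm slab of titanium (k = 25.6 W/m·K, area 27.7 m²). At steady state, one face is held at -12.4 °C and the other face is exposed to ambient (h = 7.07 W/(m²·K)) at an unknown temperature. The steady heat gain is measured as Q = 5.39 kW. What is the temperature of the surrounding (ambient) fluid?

T_out = 15.2 °C

Series resistances:
  R_titanium = L/(kA) = 0.00696/(25.6·27.7) = 9.815×10^-6 K/W
  R_conv,out = 1/(hA) = 1/(7.07·27.7) = 0.005106 K/W
ΣR = 0.005116 K/W
ΔT = Q·ΣR = 5390 × 0.005116 = 27.58 K
Heat flows inward, so T_out = T_in + ΔT = -12.4 + 27.58 = 15.2 °C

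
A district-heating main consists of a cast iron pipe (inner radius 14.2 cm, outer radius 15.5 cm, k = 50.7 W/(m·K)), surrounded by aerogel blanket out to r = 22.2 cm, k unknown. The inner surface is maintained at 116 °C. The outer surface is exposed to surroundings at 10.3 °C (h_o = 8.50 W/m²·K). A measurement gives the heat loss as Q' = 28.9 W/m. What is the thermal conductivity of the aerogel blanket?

k = 0.0160 W/m·K

ΣR = ΔT/Q' = |116 − 10.3|/28.9 = 3.657 m·K/W
Known resistances:
  R'_cast iron = ln(0.155/0.142)/(2πk) = 0.08760/(2π·50.7) = 2.750×10^-4 m·K/W
  R'_conv,out = 1/(2πr h) = 1/(2π·0.222·8.50) = 0.08434 m·K/W
R_aerogel blanket = ΣR − ΣR_known = 3.657 − 0.08461 = 3.572 m·K/W
ln(r₂/r₁)/(2πk) = 3.572 ⇒ k = 0.3593/(2π·3.572) = 0.0160 W/m·K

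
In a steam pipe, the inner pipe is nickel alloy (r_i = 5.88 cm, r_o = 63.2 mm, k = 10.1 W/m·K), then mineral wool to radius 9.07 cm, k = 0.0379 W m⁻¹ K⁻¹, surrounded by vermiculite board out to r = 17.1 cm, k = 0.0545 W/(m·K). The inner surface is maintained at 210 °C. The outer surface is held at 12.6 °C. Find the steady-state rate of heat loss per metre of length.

Q' = 58.6 W/m

Treat each layer as a resistance in series:
  R'_nickel alloy = ln(0.0632/0.0588)/(2πk) = 0.07216/(2π·10.1) = 0.001137 m·K/W
  R'_mineral wool = ln(0.0907/0.0632)/(2πk) = 0.3613/(2π·0.0379) = 1.517 m·K/W
  R'_vermiculite board = ln(0.171/0.0907)/(2πk) = 0.6341/(2π·0.0545) = 1.852 m·K/W
ΣR = 0.001137 + 1.517 + 1.852 = 3.370 m·K/W
Q' = ΔT/ΣR = (210 °C − 12.6 °C)/3.370 = 58.6 W/m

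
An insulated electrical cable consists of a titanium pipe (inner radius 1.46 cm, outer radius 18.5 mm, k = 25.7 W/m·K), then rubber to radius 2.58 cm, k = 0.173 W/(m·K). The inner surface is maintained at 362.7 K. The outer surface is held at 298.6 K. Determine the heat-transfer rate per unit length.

Series thermal resistances, inner to outer:
  R'_titanium = ln(0.0185/0.0146)/(2πk) = 0.2367/(2π·25.7) = 0.001466 m·K/W
  R'_rubber = ln(0.0258/0.0185)/(2πk) = 0.3326/(2π·0.173) = 0.3060 m·K/W
ΣR = 0.001466 + 0.3060 = 0.3075 m·K/W
Q' = ΔT/ΣR = (362.7 K − 298.6 K)/0.3075 = 208 W/m

Q' = 208 W/m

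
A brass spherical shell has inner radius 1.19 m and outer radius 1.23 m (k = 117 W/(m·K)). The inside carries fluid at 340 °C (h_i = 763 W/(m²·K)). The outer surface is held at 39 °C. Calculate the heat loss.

Series thermal resistances, inner to outer:
  R_conv,in = 1/(4πr²h) = 1/(4π·1.19²·763) = 7.365×10^-5 K/W
  R_brass = (1/1.19 − 1/1.23)/(4πk) = 0.02733/(4π·117) = 1.859×10^-5 K/W
ΣR = 7.365×10^-5 + 1.859×10^-5 = 9.224×10^-5 K/W
Q = ΔT/ΣR = (340 °C − 39 °C)/9.224×10^-5 = 3.26×10^6 W

Q = 3260 kW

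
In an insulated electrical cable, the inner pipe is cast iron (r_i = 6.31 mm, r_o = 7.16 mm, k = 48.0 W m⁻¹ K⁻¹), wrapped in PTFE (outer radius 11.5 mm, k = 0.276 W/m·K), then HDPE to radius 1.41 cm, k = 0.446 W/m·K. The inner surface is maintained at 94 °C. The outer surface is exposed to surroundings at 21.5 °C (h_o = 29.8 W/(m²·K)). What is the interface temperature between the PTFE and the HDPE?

Resistance network (inner→outer):
  R'_cast iron = ln(0.00716/0.00631)/(2πk) = 0.1264/(2π·48.0) = 4.190×10^-4 m·K/W
  R'_PTFE = ln(0.0115/0.00716)/(2πk) = 0.4738/(2π·0.276) = 0.2732 m·K/W
  R'_HDPE = ln(0.0141/0.0115)/(2πk) = 0.2038/(2π·0.446) = 0.07274 m·K/W
  R'_conv,out = 1/(2πr h) = 1/(2π·0.0141·29.8) = 0.3788 m·K/W
ΣR = 4.190×10^-4 + 0.2732 + 0.07274 + 0.3788 = 0.7252 m·K/W
Q' = ΔT/ΣR = (94 °C − 21.5 °C)/0.7252 = 99.97 W/m
From the inner boundary to the PTFE/HDPE interface, ΣR_partial = 0.2736 m·K/W.
T_interface = T_in − Q'·ΣR_partial = 94 °C − (99.97)(0.2736) = 66.6 °C

T = 66.6 °C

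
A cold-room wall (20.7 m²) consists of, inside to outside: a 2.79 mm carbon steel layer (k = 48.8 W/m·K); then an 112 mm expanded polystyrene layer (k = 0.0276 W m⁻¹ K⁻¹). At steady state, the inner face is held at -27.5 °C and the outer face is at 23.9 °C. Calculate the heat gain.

Treat each layer as a resistance in series:
  R_carbon steel = L/(kA) = 0.00279/(48.8·20.7) = 2.762×10^-6 K/W
  R_expanded polystyrene = L/(kA) = 0.112/(0.0276·20.7) = 0.1960 K/W
ΣR = 2.762×10^-6 + 0.1960 = 0.1960 K/W
Q = ΔT/ΣR = (-27.5 °C − 23.9 °C)/0.1960 = -262 W
(Negative Q ⇒ heat flows inward; heat gain = 262 W.)

Q = 262 W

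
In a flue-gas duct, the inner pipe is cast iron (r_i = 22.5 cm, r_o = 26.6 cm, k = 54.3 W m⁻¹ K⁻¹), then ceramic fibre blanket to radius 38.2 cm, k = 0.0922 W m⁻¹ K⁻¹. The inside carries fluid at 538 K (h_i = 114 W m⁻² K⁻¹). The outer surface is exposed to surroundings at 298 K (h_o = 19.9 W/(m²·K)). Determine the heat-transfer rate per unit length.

Series thermal resistances, inner to outer:
  R'_conv,in = 1/(2πr h) = 1/(2π·0.225·114) = 0.006205 m·K/W
  R'_cast iron = ln(0.266/0.225)/(2πk) = 0.1674/(2π·54.3) = 4.906×10^-4 m·K/W
  R'_ceramic fibre blanket = ln(0.382/0.266)/(2πk) = 0.3619/(2π·0.0922) = 0.6248 m·K/W
  R'_conv,out = 1/(2πr h) = 1/(2π·0.382·19.9) = 0.02094 m·K/W
ΣR = 0.006205 + 4.906×10^-4 + 0.6248 + 0.02094 = 0.6524 m·K/W
Q' = ΔT/ΣR = (538 K − 298 K)/0.6524 = 368 W/m

Q' = 368 W/m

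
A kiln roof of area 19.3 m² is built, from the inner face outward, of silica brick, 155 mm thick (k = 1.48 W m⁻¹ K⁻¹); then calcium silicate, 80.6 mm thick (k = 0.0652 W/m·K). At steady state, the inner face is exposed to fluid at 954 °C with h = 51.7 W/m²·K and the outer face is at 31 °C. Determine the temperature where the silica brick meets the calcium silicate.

Resistance network (inner→outer):
  R_conv,in = 1/(hA) = 1/(51.7·19.3) = 0.001002 K/W
  R_silica brick = L/(kA) = 0.155/(1.48·19.3) = 0.005426 K/W
  R_calcium silicate = L/(kA) = 0.0806/(0.0652·19.3) = 0.06405 K/W
ΣR = 0.001002 + 0.005426 + 0.06405 = 0.07048 K/W
Q = ΔT/ΣR = (954 °C − 31 °C)/0.07048 = 13100 W
From the inner boundary to the silica brick/calcium silicate interface, ΣR_partial = 0.006428 K/W.
T_interface = T_in − Q·ΣR_partial = 954 °C − (13100)(0.006428) = 870 °C

T = 870 °C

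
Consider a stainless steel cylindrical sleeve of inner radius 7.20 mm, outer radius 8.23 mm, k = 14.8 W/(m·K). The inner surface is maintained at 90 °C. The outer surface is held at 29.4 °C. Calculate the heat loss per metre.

Q' = 42.1 kW/m

Q' = 2πk·ΔT/ln(r₂/r₁) = 2π × 14.8 × 60.6 / ln(0.00823/0.00720) = 42100 W/m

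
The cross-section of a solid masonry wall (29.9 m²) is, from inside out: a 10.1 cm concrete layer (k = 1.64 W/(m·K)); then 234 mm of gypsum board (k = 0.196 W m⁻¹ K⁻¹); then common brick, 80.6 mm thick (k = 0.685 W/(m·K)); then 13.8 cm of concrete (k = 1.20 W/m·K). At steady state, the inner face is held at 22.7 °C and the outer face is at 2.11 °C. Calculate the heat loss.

Series thermal resistances, inner to outer:
  R_concrete = L/(kA) = 0.101/(1.64·29.9) = 0.002060 K/W
  R_gypsum board = L/(kA) = 0.234/(0.196·29.9) = 0.03993 K/W
  R_common brick = L/(kA) = 0.0806/(0.685·29.9) = 0.003935 K/W
  R_concrete = L/(kA) = 0.138/(1.20·29.9) = 0.003846 K/W
ΣR = 0.002060 + 0.03993 + 0.003935 + 0.003846 = 0.04977 K/W
Q = ΔT/ΣR = (22.7 °C − 2.11 °C)/0.04977 = 414 W

Q = 414 W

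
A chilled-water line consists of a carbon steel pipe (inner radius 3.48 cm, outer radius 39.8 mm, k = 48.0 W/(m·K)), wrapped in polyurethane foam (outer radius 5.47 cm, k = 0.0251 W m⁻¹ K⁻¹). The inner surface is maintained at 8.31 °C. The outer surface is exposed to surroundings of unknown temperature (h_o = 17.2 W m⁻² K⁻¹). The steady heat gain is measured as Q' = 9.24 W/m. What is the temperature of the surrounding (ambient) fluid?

Series resistances:
  R'_carbon steel = ln(0.0398/0.0348)/(2πk) = 0.1342/(2π·48.0) = 4.451×10^-4 m·K/W
  R'_polyurethane foam = ln(0.0547/0.0398)/(2πk) = 0.3180/(2π·0.0251) = 2.016 m·K/W
  R'_conv,out = 1/(2πr h) = 1/(2π·0.0547·17.2) = 0.1692 m·K/W
ΣR = 2.186 m·K/W
ΔT = Q'·ΣR = 9.24 × 2.186 = 20.20 K
Heat flows inward, so T_out = T_in + ΔT = 8.31 + 20.20 = 28.5 °C

T_out = 28.5 °C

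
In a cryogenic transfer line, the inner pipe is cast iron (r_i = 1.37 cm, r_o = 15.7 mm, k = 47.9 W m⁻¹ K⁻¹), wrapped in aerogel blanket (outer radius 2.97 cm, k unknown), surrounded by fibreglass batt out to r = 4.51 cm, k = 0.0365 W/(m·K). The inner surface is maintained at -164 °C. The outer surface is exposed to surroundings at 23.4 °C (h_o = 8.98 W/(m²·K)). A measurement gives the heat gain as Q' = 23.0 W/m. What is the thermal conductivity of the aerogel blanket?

ΣR = ΔT/Q' = |-164 − 23.4|/23.0 = 8.148 m·K/W
Known resistances:
  R'_cast iron = ln(0.0157/0.0137)/(2πk) = 0.1363/(2π·47.9) = 4.528×10^-4 m·K/W
  R'_fibreglass batt = ln(0.0451/0.0297)/(2πk) = 0.4177/(2π·0.0365) = 1.821 m·K/W
  R'_conv,out = 1/(2πr h) = 1/(2π·0.0451·8.98) = 0.3930 m·K/W
R_aerogel blanket = ΣR − ΣR_known = 8.148 − 2.214 = 5.934 m·K/W
ln(r₂/r₁)/(2πk) = 5.934 ⇒ k = 0.6375/(2π·5.934) = 0.0171 W/m·K

k = 0.0171 W/m·K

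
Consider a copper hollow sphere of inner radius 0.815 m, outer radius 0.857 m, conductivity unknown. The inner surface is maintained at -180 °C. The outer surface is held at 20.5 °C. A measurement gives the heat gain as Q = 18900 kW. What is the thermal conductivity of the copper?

ΣR = ΔT/Q = |-180 − 20.5|/1.89×10^7 = 1.061×10^-5 K/W
(1/r₁−1/r₂)/(4πk) = 1.061×10^-5 ⇒ k = 0.06013/(4π·1.061×10^-5) = 451 W/m·K

k = 451 W/m·K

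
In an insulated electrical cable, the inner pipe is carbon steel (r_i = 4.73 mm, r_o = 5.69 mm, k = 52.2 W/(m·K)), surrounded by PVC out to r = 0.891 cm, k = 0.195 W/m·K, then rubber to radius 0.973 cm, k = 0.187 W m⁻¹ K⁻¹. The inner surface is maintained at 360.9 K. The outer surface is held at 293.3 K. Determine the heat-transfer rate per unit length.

Q' = 153 W/m

Series thermal resistances, inner to outer:
  R'_carbon steel = ln(0.00569/0.00473)/(2πk) = 0.1848/(2π·52.2) = 5.634×10^-4 m·K/W
  R'_PVC = ln(0.00891/0.00569)/(2πk) = 0.4485/(2π·0.195) = 0.3660 m·K/W
  R'_rubber = ln(0.00973/0.00891)/(2πk) = 0.08804/(2π·0.187) = 0.07493 m·K/W
ΣR = 5.634×10^-4 + 0.3660 + 0.07493 = 0.4415 m·K/W
Q' = ΔT/ΣR = (360.9 K − 293.3 K)/0.4415 = 153 W/m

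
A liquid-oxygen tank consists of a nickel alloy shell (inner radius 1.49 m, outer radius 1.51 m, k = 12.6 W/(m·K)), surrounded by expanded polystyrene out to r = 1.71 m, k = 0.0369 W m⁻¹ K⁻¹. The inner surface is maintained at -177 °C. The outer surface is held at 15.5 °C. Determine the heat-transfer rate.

Series thermal resistances, inner to outer:
  R_nickel alloy = (1/1.49 − 1/1.51)/(4πk) = 0.008889/(4π·12.6) = 5.614×10^-5 K/W
  R_expanded polystyrene = (1/1.51 − 1/1.71)/(4πk) = 0.07746/(4π·0.0369) = 0.1670 K/W
ΣR = 5.614×10^-5 + 0.1670 = 0.1671 K/W
Q = ΔT/ΣR = (-177 °C − 15.5 °C)/0.1671 = -1150 W
(Negative Q ⇒ heat flows inward; heat gain = 1150 W.)

Q = 1150 W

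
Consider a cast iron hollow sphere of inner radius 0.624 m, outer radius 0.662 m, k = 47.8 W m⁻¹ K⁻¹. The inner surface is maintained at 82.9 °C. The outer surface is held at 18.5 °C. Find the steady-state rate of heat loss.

Q = 421 kW

Q = 4πk·ΔT/(1/r₁ − 1/r₂) = 4π × 47.8 × 64.4 / (1/0.624 − 1/0.662) = 4.21×10^5 W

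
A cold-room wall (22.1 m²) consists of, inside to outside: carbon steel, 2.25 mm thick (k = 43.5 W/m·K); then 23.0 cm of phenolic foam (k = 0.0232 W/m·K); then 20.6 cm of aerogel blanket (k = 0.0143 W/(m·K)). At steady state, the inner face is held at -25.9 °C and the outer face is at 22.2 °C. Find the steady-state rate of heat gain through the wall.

Q = 43.7 W

Resistance network (inner→outer):
  R_carbon steel = L/(kA) = 0.00225/(43.5·22.1) = 2.340×10^-6 K/W
  R_phenolic foam = L/(kA) = 0.230/(0.0232·22.1) = 0.4486 K/W
  R_aerogel blanket = L/(kA) = 0.206/(0.0143·22.1) = 0.6518 K/W
ΣR = 2.340×10^-6 + 0.4486 + 0.6518 = 1.100 K/W
Q = ΔT/ΣR = (-25.9 °C − 22.2 °C)/1.100 = -43.7 W
(Negative Q ⇒ heat flows inward; heat gain = 43.7 W.)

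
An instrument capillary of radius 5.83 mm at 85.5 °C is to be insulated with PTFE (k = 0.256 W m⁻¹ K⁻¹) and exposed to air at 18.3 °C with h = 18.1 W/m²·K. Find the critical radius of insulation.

For a cylinder, r_cr = k_ins/h = 0.256/18.1 = 0.0141 m = 1.41 cm

r_cr = 1.41 cm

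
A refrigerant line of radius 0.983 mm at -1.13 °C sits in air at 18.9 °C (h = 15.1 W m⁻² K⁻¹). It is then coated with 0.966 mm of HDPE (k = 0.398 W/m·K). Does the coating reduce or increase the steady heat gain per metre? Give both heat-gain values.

increases: 1.87 → 3.53 W/m

Critical radius for a cylinder: r_cr = k/h = 0.0264 m = 2.64 cm.
Outer radius after coating: r₂ = 9.83×10^-4 + 9.66×10^-4 = 0.001949 m.
Since r₁ < r_cr and r₂ ≤ r_cr, the coating moves toward the maximum at r_cr — heat gain rises.
Bare: R = 1/(2πr₁h) = 10.72 m·K/W; Q = 20.03/10.72 = 1.87 W/m.
Coated: R = R_cond + R_conv = 5.682 m·K/W; Q = 20.03/5.682 = 3.53 W/m.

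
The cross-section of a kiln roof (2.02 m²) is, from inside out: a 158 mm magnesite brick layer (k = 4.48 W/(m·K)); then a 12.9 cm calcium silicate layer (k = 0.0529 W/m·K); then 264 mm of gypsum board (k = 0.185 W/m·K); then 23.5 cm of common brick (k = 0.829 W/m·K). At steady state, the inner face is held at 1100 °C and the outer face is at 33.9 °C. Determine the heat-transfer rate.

Treat each layer as a resistance in series:
  R_magnesite brick = L/(kA) = 0.158/(4.48·2.02) = 0.01746 K/W
  R_calcium silicate = L/(kA) = 0.129/(0.0529·2.02) = 1.207 K/W
  R_gypsum board = L/(kA) = 0.264/(0.185·2.02) = 0.7064 K/W
  R_common brick = L/(kA) = 0.235/(0.829·2.02) = 0.1403 K/W
ΣR = 0.01746 + 1.207 + 0.7064 + 0.1403 = 2.071 K/W
Q = ΔT/ΣR = (1100 °C − 33.9 °C)/2.071 = 515 W

Q = 515 W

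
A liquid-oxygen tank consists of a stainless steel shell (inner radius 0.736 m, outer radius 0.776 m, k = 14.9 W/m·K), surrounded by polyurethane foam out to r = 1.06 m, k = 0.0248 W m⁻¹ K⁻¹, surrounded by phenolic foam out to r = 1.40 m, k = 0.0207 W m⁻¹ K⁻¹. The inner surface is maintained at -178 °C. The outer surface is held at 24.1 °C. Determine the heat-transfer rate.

Treat each layer as a resistance in series:
  R_stainless steel = (1/0.736 − 1/0.776)/(4πk) = 0.07004/(4π·14.9) = 3.740×10^-4 K/W
  R_polyurethane foam = (1/0.776 − 1/1.06)/(4πk) = 0.3453/(4π·0.0248) = 1.108 K/W
  R_phenolic foam = (1/1.06 − 1/1.40)/(4πk) = 0.2291/(4π·0.0207) = 0.8808 K/W
ΣR = 3.740×10^-4 + 1.108 + 0.8808 = 1.989 K/W
Q = ΔT/ΣR = (-178 °C − 24.1 °C)/1.989 = -102 W
(Negative Q ⇒ heat flows inward; heat gain = 102 W.)

Q = 102 W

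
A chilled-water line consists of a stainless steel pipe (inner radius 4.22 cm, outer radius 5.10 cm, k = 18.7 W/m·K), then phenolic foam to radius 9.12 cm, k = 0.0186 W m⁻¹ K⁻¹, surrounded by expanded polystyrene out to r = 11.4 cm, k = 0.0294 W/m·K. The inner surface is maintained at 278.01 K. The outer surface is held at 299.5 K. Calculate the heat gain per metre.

Resistance network (inner→outer):
  R'_stainless steel = ln(0.0510/0.0422)/(2πk) = 0.1894/(2π·18.7) = 0.001612 m·K/W
  R'_phenolic foam = ln(0.0912/0.0510)/(2πk) = 0.5812/(2π·0.0186) = 4.973 m·K/W
  R'_expanded polystyrene = ln(0.114/0.0912)/(2πk) = 0.2231/(2π·0.0294) = 1.208 m·K/W
ΣR = 0.001612 + 4.973 + 1.208 = 6.183 m·K/W
Q' = ΔT/ΣR = (278.01 K − 299.5 K)/6.183 = -3.48 W/m
(Negative Q' ⇒ heat flows inward; heat gain = 3.48 W/m.)

Q' = 3.48 W/m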